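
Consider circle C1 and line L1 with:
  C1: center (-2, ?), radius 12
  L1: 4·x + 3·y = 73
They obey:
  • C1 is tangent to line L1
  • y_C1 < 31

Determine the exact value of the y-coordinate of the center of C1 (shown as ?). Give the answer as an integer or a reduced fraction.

1. [C1‖L1]  y_C1² − 54y_C1 + 329 = 0  ⇒  y_C1 = 7 or 47
2. given y_C1 < 31: keep 7

7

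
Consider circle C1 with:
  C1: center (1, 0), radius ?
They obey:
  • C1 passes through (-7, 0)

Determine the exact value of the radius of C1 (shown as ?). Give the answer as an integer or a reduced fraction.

1. [C1∋P]  r_C1² − 64 = 0  ⇒  r_C1 = 8 (r>0 drops 1)

8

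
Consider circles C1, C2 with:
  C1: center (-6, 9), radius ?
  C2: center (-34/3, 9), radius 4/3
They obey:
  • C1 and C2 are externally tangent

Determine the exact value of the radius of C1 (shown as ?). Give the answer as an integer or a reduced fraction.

4

1. [ext C1·C2]  r_C1² + (8/3)r_C1 − 80/3 = 0  ⇒  r_C1 = 4 (r>0 drops 1)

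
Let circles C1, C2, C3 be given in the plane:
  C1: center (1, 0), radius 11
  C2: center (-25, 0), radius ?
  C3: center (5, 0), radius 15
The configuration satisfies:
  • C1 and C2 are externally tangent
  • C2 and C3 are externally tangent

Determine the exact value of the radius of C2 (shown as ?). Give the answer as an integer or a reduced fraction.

1. [ext C1·C2]  r_C2² + 22r_C2 − 555 = 0  ⇒  r_C2 = 15 (r>0 drops 1)
2. [ext C2·C3]  r_C2² + 30r_C2 − 675 = 0  ⇒  r_C2 = 15 (r>0 drops 1)

15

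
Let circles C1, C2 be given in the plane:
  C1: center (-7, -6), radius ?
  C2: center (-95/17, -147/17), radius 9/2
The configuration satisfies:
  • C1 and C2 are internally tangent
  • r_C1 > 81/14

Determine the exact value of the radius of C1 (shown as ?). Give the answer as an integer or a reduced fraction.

15/2

1. [int C1,C2]  r_C1² − 9r_C1 + 45/4 = 0  ⇒  r_C1 = 3/2 or 15/2
2. given r_C1 > 81/14: keep 15/2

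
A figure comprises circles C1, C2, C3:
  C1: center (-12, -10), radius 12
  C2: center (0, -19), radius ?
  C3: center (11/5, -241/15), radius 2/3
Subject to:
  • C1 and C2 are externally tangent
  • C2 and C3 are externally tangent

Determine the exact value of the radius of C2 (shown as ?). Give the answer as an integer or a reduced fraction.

1. [ext C1·C2]  r_C2² + 24r_C2 − 81 = 0  ⇒  r_C2 = 3 (r>0 drops 1)
2. [ext C2·C3]  r_C2² + (4/3)r_C2 − 13 = 0  ⇒  r_C2 = 3 (r>0 drops 1)

3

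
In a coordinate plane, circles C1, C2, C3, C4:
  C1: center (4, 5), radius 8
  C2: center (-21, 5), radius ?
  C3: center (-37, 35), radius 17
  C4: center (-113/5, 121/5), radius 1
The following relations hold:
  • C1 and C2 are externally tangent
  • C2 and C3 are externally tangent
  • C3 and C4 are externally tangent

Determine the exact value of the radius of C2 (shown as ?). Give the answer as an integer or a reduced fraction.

1. [ext C1·C2]  r_C2² + 16r_C2 − 561 = 0  ⇒  r_C2 = 17 (r>0 drops 1)
2. [ext C2·C3]  r_C2² + 34r_C2 − 867 = 0  ⇒  r_C2 = 17 (r>0 drops 1)

17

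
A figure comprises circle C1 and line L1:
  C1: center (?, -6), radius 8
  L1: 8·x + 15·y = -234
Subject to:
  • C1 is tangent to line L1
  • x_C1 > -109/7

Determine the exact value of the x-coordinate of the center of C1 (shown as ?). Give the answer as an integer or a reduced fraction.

-1

1. [C1‖L1]  x_C1² + 36x_C1 + 35 = 0  ⇒  x_C1 = -35 or -1
2. given x_C1 > -109/7: keep -1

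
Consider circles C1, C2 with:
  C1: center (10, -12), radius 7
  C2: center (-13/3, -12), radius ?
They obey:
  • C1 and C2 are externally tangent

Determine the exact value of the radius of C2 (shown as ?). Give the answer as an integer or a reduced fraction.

1. [ext C1·C2]  r_C2² + 14r_C2 − 1408/9 = 0  ⇒  r_C2 = 22/3 (r>0 drops 1)

22/3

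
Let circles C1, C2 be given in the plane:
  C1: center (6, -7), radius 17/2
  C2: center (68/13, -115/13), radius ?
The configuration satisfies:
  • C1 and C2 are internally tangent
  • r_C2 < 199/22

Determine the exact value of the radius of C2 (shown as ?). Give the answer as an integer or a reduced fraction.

13/2

1. [int C1,C2]  r_C2² − 17r_C2 + 273/4 = 0  ⇒  r_C2 = 13/2 or 21/2
2. given r_C2 < 199/22: keep 13/2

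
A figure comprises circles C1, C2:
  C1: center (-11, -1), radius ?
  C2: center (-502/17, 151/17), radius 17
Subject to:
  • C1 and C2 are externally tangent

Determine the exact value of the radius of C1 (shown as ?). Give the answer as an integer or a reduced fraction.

4

1. [ext C1·C2]  r_C1² + 34r_C1 − 152 = 0  ⇒  r_C1 = 4 (r>0 drops 1)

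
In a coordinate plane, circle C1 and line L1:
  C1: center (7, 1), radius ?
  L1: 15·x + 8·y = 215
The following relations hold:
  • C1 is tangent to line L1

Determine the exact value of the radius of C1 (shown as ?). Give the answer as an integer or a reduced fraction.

6

1. [C1‖L1]  r_C1² − 36 = 0  ⇒  r_C1 = 6 (r>0 drops 1)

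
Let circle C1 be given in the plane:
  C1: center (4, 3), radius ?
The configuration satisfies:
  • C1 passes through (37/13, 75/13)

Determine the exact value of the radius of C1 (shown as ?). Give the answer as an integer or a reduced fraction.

1. [C1∋P]  r_C1² − 9 = 0  ⇒  r_C1 = 3 (r>0 drops 1)

3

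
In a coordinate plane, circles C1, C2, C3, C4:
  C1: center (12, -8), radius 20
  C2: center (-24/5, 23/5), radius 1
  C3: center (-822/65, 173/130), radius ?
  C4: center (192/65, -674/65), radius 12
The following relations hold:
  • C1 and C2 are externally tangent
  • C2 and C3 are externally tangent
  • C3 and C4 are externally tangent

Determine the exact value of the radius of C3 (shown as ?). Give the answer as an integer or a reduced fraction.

15/2

1. [ext C2·C3]  r_C3² + 2r_C3 − 285/4 = 0  ⇒  r_C3 = 15/2 (r>0 drops 1)
2. [ext C3·C4]  r_C3² + 24r_C3 − 945/4 = 0  ⇒  r_C3 = 15/2 (r>0 drops 1)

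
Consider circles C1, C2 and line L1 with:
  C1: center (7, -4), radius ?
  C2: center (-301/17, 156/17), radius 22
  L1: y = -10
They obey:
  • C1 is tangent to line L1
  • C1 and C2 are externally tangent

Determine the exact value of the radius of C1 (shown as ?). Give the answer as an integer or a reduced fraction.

6

1. [C1‖L1]  r_C1² − 36 = 0  ⇒  r_C1 = 6 (r>0 drops 1)
2. [ext C1·C2]  r_C1² + 44r_C1 − 300 = 0  ⇒  r_C1 = 6 (r>0 drops 1)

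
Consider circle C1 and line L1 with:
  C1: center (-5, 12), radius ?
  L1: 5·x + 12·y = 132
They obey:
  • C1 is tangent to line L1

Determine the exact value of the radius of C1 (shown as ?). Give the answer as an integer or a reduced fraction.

1. [C1‖L1]  r_C1² − 1 = 0  ⇒  r_C1 = 1 (r>0 drops 1)

1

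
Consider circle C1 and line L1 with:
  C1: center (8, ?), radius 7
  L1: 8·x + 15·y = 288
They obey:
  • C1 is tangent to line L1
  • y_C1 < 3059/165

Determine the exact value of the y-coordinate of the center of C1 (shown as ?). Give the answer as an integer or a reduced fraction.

1. [C1‖L1]  y_C1² − (448/15)y_C1 + 2401/15 = 0  ⇒  y_C1 = 7 or 343/15
2. given y_C1 < 3059/165: keep 7

7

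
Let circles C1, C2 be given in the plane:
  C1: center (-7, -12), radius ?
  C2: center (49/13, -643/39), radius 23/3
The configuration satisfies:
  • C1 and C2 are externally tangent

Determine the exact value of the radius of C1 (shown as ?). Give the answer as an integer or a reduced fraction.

4

1. [ext C1·C2]  r_C1² + (46/3)r_C1 − 232/3 = 0  ⇒  r_C1 = 4 (r>0 drops 1)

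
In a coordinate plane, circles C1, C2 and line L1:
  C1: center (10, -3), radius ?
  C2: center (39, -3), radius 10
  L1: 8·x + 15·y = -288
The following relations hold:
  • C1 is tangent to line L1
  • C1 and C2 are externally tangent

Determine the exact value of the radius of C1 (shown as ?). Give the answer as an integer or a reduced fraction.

19

1. [C1‖L1]  r_C1² − 361 = 0  ⇒  r_C1 = 19 (r>0 drops 1)
2. [ext C1·C2]  r_C1² + 20r_C1 − 741 = 0  ⇒  r_C1 = 19 (r>0 drops 1)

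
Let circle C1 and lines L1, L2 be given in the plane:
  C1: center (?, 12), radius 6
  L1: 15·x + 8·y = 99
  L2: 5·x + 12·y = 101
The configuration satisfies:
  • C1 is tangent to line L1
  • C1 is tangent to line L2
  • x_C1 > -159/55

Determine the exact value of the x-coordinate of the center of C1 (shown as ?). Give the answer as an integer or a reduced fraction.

1. [C1‖L1]  x_C1² − (2/5)x_C1 − 231/5 = 0  ⇒  x_C1 = -33/5 or 7
2. [C1‖L2]  x_C1² + (86/5)x_C1 − 847/5 = 0  ⇒  x_C1 = -121/5 or 7

7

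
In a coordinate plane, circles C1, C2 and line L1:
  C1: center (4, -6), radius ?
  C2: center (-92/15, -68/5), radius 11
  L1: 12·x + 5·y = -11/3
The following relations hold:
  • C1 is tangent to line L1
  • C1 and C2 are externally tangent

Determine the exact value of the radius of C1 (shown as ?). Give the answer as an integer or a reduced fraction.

5/3

1. [C1‖L1]  r_C1² − 25/9 = 0  ⇒  r_C1 = 5/3 (r>0 drops 1)
2. [ext C1·C2]  r_C1² + 22r_C1 − 355/9 = 0  ⇒  r_C1 = 5/3 (r>0 drops 1)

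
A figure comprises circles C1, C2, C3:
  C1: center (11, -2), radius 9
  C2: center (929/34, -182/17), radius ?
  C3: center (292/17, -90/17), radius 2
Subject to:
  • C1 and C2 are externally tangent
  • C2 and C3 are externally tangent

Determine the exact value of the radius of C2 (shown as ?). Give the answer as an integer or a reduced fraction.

19/2

1. [ext C1·C2]  r_C2² + 18r_C2 − 1045/4 = 0  ⇒  r_C2 = 19/2 (r>0 drops 1)
2. [ext C2·C3]  r_C2² + 4r_C2 − 513/4 = 0  ⇒  r_C2 = 19/2 (r>0 drops 1)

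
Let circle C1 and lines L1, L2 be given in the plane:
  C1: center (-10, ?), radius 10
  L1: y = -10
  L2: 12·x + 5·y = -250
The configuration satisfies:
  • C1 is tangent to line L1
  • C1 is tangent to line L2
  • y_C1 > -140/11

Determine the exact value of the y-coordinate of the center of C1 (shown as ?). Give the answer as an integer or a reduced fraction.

1. [C1‖L1]  y_C1² + 20y_C1 = 0  ⇒  y_C1 = -20 or 0
2. [C1‖L2]  y_C1² + 52y_C1 = 0  ⇒  y_C1 = -52 or 0

0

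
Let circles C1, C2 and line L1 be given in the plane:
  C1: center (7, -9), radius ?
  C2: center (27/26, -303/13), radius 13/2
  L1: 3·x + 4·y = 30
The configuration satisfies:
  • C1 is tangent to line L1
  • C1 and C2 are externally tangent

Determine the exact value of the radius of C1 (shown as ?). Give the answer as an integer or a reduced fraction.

9

1. [C1‖L1]  r_C1² − 81 = 0  ⇒  r_C1 = 9 (r>0 drops 1)
2. [ext C1·C2]  r_C1² + 13r_C1 − 198 = 0  ⇒  r_C1 = 9 (r>0 drops 1)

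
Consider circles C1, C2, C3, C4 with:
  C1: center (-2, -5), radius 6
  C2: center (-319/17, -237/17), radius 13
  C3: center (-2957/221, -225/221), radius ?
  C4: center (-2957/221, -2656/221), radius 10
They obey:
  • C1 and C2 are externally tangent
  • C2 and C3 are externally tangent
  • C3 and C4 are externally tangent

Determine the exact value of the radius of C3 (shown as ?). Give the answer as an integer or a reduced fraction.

1

1. [ext C2·C3]  r_C3² + 26r_C3 − 27 = 0  ⇒  r_C3 = 1 (r>0 drops 1)
2. [ext C3·C4]  r_C3² + 20r_C3 − 21 = 0  ⇒  r_C3 = 1 (r>0 drops 1)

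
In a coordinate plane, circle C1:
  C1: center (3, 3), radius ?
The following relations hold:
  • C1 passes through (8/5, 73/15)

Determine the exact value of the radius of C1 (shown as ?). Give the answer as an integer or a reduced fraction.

7/3

1. [C1∋P]  r_C1² − 49/9 = 0  ⇒  r_C1 = 7/3 (r>0 drops 1)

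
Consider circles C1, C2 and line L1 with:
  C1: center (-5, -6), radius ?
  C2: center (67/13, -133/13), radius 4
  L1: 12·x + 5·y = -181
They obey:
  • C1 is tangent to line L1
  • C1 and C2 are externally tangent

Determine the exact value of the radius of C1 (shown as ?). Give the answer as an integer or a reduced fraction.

7

1. [C1‖L1]  r_C1² − 49 = 0  ⇒  r_C1 = 7 (r>0 drops 1)
2. [ext C1·C2]  r_C1² + 8r_C1 − 105 = 0  ⇒  r_C1 = 7 (r>0 drops 1)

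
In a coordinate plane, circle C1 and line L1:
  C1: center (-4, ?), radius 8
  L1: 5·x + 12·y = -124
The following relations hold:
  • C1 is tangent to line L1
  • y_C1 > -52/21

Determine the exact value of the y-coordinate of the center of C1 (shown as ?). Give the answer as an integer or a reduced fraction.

0

1. [C1‖L1]  y_C1² + (52/3)y_C1 = 0  ⇒  y_C1 = -52/3 or 0
2. given y_C1 > -52/21: keep 0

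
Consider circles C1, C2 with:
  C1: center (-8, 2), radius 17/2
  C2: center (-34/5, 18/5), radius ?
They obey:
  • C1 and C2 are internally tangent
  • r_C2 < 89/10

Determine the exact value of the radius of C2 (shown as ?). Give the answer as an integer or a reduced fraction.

13/2

1. [int C1,C2]  r_C2² − 17r_C2 + 273/4 = 0  ⇒  r_C2 = 13/2 or 21/2
2. given r_C2 < 89/10: keep 13/2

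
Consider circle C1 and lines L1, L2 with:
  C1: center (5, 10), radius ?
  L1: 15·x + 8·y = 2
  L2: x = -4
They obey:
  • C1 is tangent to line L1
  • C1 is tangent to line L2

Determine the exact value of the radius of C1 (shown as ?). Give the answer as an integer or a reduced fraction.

1. [C1‖L1]  r_C1² − 81 = 0  ⇒  r_C1 = 9 (r>0 drops 1)
2. [C1‖L2]  r_C1² − 81 = 0  ⇒  r_C1 = 9 (r>0 drops 1)

9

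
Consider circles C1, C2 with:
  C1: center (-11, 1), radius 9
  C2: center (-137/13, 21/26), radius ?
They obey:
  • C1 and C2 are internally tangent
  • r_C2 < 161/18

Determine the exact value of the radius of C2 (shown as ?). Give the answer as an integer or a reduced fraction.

1. [int C1,C2]  r_C2² − 18r_C2 + 323/4 = 0  ⇒  r_C2 = 17/2 or 19/2
2. given r_C2 < 161/18: keep 17/2

17/2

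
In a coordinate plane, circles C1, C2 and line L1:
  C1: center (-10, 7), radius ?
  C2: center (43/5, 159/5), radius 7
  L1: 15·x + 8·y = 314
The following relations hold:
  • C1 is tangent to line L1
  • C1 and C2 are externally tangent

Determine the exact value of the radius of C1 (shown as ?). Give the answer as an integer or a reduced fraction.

24

1. [C1‖L1]  r_C1² − 576 = 0  ⇒  r_C1 = 24 (r>0 drops 1)
2. [ext C1·C2]  r_C1² + 14r_C1 − 912 = 0  ⇒  r_C1 = 24 (r>0 drops 1)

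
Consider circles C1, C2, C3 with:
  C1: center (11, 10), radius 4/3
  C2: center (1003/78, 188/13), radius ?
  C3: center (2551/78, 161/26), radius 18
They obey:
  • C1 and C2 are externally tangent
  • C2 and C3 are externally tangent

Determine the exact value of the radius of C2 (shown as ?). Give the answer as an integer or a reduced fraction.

7/2

1. [ext C1·C2]  r_C2² + (8/3)r_C2 − 259/12 = 0  ⇒  r_C2 = 7/2 (r>0 drops 1)
2. [ext C2·C3]  r_C2² + 36r_C2 − 553/4 = 0  ⇒  r_C2 = 7/2 (r>0 drops 1)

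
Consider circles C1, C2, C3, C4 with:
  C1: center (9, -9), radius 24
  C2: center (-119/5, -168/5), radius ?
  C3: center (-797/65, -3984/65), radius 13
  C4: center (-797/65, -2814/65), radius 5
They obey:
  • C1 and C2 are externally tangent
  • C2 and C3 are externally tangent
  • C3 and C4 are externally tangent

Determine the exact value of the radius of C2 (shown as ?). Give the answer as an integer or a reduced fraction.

1. [ext C1·C2]  r_C2² + 48r_C2 − 1105 = 0  ⇒  r_C2 = 17 (r>0 drops 1)
2. [ext C2·C3]  r_C2² + 26r_C2 − 731 = 0  ⇒  r_C2 = 17 (r>0 drops 1)

17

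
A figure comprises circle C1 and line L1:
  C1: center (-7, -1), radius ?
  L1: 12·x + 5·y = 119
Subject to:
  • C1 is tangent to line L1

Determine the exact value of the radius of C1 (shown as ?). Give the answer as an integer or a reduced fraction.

16

1. [C1‖L1]  r_C1² − 256 = 0  ⇒  r_C1 = 16 (r>0 drops 1)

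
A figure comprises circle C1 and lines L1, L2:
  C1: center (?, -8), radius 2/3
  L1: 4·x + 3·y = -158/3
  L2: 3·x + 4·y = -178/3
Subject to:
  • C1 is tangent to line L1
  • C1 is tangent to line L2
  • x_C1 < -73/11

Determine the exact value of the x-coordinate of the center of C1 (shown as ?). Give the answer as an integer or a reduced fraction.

-8

1. [C1‖L1]  x_C1² + (43/3)x_C1 + 152/3 = 0  ⇒  x_C1 = -8 or -19/3
2. [C1‖L2]  x_C1² + (164/9)x_C1 + 736/9 = 0  ⇒  x_C1 = -92/9 or -8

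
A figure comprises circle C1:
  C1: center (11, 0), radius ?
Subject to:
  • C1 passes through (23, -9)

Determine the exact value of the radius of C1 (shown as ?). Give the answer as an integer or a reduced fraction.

15

1. [C1∋P]  r_C1² − 225 = 0  ⇒  r_C1 = 15 (r>0 drops 1)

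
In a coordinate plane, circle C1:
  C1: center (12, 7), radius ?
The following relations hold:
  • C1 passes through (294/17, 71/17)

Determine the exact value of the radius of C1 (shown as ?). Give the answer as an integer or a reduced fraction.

6

1. [C1∋P]  r_C1² − 36 = 0  ⇒  r_C1 = 6 (r>0 drops 1)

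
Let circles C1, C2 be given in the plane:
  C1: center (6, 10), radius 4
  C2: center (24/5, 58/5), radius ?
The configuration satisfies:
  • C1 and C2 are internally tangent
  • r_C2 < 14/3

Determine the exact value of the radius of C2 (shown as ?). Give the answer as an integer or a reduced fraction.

2

1. [int C1,C2]  r_C2² − 8r_C2 + 12 = 0  ⇒  r_C2 = 2 or 6
2. given r_C2 < 14/3: keep 2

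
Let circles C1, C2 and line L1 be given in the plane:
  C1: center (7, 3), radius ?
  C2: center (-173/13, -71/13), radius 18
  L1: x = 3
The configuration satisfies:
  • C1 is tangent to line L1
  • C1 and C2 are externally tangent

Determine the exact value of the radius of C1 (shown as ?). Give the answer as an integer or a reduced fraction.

4

1. [C1‖L1]  r_C1² − 16 = 0  ⇒  r_C1 = 4 (r>0 drops 1)
2. [ext C1·C2]  r_C1² + 36r_C1 − 160 = 0  ⇒  r_C1 = 4 (r>0 drops 1)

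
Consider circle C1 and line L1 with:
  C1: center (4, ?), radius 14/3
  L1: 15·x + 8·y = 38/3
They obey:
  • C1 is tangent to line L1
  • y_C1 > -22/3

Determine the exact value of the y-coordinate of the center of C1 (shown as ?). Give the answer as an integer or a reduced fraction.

1. [C1‖L1]  y_C1² + (71/6)y_C1 − 190/3 = 0  ⇒  y_C1 = -95/6 or 4
2. given y_C1 > -22/3: keep 4

4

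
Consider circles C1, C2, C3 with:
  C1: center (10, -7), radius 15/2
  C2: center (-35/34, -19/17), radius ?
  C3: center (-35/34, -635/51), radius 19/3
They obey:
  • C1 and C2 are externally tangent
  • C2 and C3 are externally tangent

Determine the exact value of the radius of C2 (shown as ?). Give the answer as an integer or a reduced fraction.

1. [ext C1·C2]  r_C2² + 15r_C2 − 100 = 0  ⇒  r_C2 = 5 (r>0 drops 1)
2. [ext C2·C3]  r_C2² + (38/3)r_C2 − 265/3 = 0  ⇒  r_C2 = 5 (r>0 drops 1)

5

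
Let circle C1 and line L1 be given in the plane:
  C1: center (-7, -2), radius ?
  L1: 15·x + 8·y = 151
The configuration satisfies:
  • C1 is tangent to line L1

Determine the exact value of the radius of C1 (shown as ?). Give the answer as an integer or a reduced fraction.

1. [C1‖L1]  r_C1² − 256 = 0  ⇒  r_C1 = 16 (r>0 drops 1)

16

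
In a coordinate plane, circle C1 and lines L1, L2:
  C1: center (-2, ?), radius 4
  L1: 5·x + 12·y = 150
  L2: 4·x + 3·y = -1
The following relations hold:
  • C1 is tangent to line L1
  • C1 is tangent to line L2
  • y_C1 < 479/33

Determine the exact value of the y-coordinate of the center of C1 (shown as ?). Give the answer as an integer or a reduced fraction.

1. [C1‖L1]  y_C1² − (80/3)y_C1 + 159 = 0  ⇒  y_C1 = 9 or 53/3
2. [C1‖L2]  y_C1² − (14/3)y_C1 − 39 = 0  ⇒  y_C1 = -13/3 or 9

9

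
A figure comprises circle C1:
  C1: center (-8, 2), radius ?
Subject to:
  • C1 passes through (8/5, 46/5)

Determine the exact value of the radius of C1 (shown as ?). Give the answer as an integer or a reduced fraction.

12

1. [C1∋P]  r_C1² − 144 = 0  ⇒  r_C1 = 12 (r>0 drops 1)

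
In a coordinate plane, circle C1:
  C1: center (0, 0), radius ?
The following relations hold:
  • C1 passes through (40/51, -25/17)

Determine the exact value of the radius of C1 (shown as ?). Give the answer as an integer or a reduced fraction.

5/3

1. [C1∋P]  r_C1² − 25/9 = 0  ⇒  r_C1 = 5/3 (r>0 drops 1)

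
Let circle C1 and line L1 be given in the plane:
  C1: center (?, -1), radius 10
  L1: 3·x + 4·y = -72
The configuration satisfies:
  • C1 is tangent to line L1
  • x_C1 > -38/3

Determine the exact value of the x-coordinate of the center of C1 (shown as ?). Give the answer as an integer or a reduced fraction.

-6

1. [C1‖L1]  x_C1² + (136/3)x_C1 + 236 = 0  ⇒  x_C1 = -118/3 or -6
2. given x_C1 > -38/3: keep -6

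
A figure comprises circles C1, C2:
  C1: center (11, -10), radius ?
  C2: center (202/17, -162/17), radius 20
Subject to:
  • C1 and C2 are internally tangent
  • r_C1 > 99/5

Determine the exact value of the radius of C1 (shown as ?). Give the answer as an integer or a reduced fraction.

21

1. [int C1,C2]  r_C1² − 40r_C1 + 399 = 0  ⇒  r_C1 = 19 or 21
2. given r_C1 > 99/5: keep 21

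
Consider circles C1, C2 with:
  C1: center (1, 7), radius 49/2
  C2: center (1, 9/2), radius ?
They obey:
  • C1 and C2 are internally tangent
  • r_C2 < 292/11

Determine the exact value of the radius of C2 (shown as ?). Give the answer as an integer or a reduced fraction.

22

1. [int C1,C2]  r_C2² − 49r_C2 + 594 = 0  ⇒  r_C2 = 22 or 27
2. given r_C2 < 292/11: keep 22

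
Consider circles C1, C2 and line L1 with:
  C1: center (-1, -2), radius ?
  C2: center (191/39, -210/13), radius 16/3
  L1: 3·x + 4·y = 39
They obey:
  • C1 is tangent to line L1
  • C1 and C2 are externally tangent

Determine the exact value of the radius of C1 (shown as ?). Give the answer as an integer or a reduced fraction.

10

1. [C1‖L1]  r_C1² − 100 = 0  ⇒  r_C1 = 10 (r>0 drops 1)
2. [ext C1·C2]  r_C1² + (32/3)r_C1 − 620/3 = 0  ⇒  r_C1 = 10 (r>0 drops 1)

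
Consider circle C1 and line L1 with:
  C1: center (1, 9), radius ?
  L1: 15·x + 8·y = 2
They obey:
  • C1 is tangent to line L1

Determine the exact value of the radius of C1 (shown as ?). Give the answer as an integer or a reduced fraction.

5

1. [C1‖L1]  r_C1² − 25 = 0  ⇒  r_C1 = 5 (r>0 drops 1)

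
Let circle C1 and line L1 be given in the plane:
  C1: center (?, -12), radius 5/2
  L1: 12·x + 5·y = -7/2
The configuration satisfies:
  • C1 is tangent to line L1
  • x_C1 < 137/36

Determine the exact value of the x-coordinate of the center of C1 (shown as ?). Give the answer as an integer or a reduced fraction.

2

1. [C1‖L1]  x_C1² − (113/12)x_C1 + 89/6 = 0  ⇒  x_C1 = 2 or 89/12
2. given x_C1 < 137/36: keep 2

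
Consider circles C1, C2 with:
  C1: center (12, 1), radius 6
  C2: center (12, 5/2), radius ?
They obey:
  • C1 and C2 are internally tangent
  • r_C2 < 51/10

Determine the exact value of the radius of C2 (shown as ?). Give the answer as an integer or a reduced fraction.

9/2

1. [int C1,C2]  r_C2² − 12r_C2 + 135/4 = 0  ⇒  r_C2 = 9/2 or 15/2
2. given r_C2 < 51/10: keep 9/2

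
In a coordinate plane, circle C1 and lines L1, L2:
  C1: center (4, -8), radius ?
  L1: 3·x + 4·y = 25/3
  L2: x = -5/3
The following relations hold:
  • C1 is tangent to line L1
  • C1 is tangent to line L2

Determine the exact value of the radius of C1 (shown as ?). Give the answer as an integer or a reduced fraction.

17/3

1. [C1‖L1]  r_C1² − 289/9 = 0  ⇒  r_C1 = 17/3 (r>0 drops 1)
2. [C1‖L2]  r_C1² − 289/9 = 0  ⇒  r_C1 = 17/3 (r>0 drops 1)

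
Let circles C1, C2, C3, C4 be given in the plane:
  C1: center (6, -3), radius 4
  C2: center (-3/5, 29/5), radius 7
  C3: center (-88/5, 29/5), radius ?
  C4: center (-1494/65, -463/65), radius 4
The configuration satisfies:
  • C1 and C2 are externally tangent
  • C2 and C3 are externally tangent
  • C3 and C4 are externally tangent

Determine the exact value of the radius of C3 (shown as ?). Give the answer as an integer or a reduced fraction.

10

1. [ext C2·C3]  r_C3² + 14r_C3 − 240 = 0  ⇒  r_C3 = 10 (r>0 drops 1)
2. [ext C3·C4]  r_C3² + 8r_C3 − 180 = 0  ⇒  r_C3 = 10 (r>0 drops 1)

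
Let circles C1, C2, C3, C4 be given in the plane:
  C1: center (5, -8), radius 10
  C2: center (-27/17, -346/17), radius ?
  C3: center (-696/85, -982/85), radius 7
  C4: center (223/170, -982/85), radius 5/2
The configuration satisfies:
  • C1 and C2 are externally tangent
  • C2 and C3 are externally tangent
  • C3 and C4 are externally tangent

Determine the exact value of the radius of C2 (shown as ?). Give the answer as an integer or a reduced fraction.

1. [ext C1·C2]  r_C2² + 20r_C2 − 96 = 0  ⇒  r_C2 = 4 (r>0 drops 1)
2. [ext C2·C3]  r_C2² + 14r_C2 − 72 = 0  ⇒  r_C2 = 4 (r>0 drops 1)

4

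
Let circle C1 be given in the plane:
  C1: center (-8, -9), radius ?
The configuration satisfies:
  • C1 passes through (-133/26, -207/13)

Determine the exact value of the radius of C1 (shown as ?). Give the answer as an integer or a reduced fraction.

1. [C1∋P]  r_C1² − 225/4 = 0  ⇒  r_C1 = 15/2 (r>0 drops 1)

15/2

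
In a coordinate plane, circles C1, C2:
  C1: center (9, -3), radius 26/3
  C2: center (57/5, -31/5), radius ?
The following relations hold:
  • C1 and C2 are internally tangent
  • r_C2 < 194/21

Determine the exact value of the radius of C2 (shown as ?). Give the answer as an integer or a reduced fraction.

1. [int C1,C2]  r_C2² − (52/3)r_C2 + 532/9 = 0  ⇒  r_C2 = 14/3 or 38/3
2. given r_C2 < 194/21: keep 14/3

14/3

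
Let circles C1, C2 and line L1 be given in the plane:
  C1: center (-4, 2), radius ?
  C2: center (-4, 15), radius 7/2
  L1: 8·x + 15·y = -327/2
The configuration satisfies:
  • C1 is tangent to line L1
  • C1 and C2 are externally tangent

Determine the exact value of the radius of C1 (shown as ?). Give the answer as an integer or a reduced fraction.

1. [C1‖L1]  r_C1² − 361/4 = 0  ⇒  r_C1 = 19/2 (r>0 drops 1)
2. [ext C1·C2]  r_C1² + 7r_C1 − 627/4 = 0  ⇒  r_C1 = 19/2 (r>0 drops 1)

19/2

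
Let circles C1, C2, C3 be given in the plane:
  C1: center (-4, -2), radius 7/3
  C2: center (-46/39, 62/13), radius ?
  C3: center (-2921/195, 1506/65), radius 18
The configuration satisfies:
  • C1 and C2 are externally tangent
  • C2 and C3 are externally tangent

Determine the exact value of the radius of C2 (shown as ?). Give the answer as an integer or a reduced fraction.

1. [ext C1·C2]  r_C2² + (14/3)r_C2 − 145/3 = 0  ⇒  r_C2 = 5 (r>0 drops 1)
2. [ext C2·C3]  r_C2² + 36r_C2 − 205 = 0  ⇒  r_C2 = 5 (r>0 drops 1)

5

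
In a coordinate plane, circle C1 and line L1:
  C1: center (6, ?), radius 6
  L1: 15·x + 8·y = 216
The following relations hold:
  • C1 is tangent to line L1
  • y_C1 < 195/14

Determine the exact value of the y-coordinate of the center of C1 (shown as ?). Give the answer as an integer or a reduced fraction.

1. [C1‖L1]  y_C1² − (63/2)y_C1 + 171/2 = 0  ⇒  y_C1 = 3 or 57/2
2. given y_C1 < 195/14: keep 3

3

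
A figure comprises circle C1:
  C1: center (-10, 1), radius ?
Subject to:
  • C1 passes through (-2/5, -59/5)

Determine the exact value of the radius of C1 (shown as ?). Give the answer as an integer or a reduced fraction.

16

1. [C1∋P]  r_C1² − 256 = 0  ⇒  r_C1 = 16 (r>0 drops 1)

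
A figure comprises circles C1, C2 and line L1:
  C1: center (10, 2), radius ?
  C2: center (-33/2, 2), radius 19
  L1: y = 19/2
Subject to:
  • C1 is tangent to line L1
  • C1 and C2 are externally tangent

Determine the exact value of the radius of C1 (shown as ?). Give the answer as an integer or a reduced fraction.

1. [C1‖L1]  r_C1² − 225/4 = 0  ⇒  r_C1 = 15/2 (r>0 drops 1)
2. [ext C1·C2]  r_C1² + 38r_C1 − 1365/4 = 0  ⇒  r_C1 = 15/2 (r>0 drops 1)

15/2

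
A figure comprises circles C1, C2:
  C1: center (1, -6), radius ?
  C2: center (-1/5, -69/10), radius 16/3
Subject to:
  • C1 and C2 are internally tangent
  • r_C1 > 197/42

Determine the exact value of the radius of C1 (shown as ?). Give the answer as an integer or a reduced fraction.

1. [int C1,C2]  r_C1² − (32/3)r_C1 + 943/36 = 0  ⇒  r_C1 = 23/6 or 41/6
2. given r_C1 > 197/42: keep 41/6

41/6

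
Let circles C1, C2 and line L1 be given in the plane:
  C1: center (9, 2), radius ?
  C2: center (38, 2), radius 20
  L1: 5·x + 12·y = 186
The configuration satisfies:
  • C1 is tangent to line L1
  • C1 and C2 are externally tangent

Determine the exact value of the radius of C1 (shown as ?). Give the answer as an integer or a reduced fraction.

9

1. [C1‖L1]  r_C1² − 81 = 0  ⇒  r_C1 = 9 (r>0 drops 1)
2. [ext C1·C2]  r_C1² + 40r_C1 − 441 = 0  ⇒  r_C1 = 9 (r>0 drops 1)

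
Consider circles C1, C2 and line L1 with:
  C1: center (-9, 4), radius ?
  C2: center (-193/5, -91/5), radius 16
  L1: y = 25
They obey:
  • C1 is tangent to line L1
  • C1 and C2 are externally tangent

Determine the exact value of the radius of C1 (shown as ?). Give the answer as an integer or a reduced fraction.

1. [C1‖L1]  r_C1² − 441 = 0  ⇒  r_C1 = 21 (r>0 drops 1)
2. [ext C1·C2]  r_C1² + 32r_C1 − 1113 = 0  ⇒  r_C1 = 21 (r>0 drops 1)

21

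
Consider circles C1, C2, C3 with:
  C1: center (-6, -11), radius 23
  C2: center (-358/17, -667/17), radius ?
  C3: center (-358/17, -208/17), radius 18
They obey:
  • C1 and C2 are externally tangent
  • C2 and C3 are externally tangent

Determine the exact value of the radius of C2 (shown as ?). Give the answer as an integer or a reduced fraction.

9

1. [ext C1·C2]  r_C2² + 46r_C2 − 495 = 0  ⇒  r_C2 = 9 (r>0 drops 1)
2. [ext C2·C3]  r_C2² + 36r_C2 − 405 = 0  ⇒  r_C2 = 9 (r>0 drops 1)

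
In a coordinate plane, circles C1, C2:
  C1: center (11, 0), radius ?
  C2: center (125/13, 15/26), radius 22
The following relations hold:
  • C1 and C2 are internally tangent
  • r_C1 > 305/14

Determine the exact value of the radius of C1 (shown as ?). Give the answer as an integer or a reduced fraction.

1. [int C1,C2]  r_C1² − 44r_C1 + 1927/4 = 0  ⇒  r_C1 = 41/2 or 47/2
2. given r_C1 > 305/14: keep 47/2

47/2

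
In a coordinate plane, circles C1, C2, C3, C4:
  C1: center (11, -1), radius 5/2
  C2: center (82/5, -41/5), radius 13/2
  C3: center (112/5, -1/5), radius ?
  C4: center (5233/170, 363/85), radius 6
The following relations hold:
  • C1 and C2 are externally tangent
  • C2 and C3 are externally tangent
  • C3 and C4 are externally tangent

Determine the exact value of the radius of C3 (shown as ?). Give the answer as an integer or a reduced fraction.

7/2

1. [ext C2·C3]  r_C3² + 13r_C3 − 231/4 = 0  ⇒  r_C3 = 7/2 (r>0 drops 1)
2. [ext C3·C4]  r_C3² + 12r_C3 − 217/4 = 0  ⇒  r_C3 = 7/2 (r>0 drops 1)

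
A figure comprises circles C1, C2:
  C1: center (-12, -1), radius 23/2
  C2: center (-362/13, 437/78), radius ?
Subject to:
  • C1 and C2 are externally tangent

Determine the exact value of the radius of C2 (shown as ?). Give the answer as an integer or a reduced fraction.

17/3

1. [ext C1·C2]  r_C2² + 23r_C2 − 1462/9 = 0  ⇒  r_C2 = 17/3 (r>0 drops 1)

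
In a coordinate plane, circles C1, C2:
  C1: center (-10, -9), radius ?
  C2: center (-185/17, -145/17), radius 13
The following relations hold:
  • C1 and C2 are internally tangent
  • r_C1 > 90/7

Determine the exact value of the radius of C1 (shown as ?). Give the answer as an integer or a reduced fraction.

14

1. [int C1,C2]  r_C1² − 26r_C1 + 168 = 0  ⇒  r_C1 = 12 or 14
2. given r_C1 > 90/7: keep 14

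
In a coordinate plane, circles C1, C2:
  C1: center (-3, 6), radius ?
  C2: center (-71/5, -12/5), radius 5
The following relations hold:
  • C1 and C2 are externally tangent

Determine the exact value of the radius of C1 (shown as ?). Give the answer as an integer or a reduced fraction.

9

1. [ext C1·C2]  r_C1² + 10r_C1 − 171 = 0  ⇒  r_C1 = 9 (r>0 drops 1)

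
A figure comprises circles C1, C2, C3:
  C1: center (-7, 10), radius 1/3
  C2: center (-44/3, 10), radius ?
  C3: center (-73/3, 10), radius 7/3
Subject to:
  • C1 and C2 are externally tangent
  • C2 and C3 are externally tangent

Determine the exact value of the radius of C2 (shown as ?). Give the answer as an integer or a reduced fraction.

1. [ext C1·C2]  r_C2² + (2/3)r_C2 − 176/3 = 0  ⇒  r_C2 = 22/3 (r>0 drops 1)
2. [ext C2·C3]  r_C2² + (14/3)r_C2 − 88 = 0  ⇒  r_C2 = 22/3 (r>0 drops 1)

22/3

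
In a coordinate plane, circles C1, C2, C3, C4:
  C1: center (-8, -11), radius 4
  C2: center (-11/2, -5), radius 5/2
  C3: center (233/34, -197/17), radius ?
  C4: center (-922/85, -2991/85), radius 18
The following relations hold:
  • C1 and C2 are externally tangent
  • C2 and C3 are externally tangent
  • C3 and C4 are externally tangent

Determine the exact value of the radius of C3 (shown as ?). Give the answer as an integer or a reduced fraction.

1. [ext C2·C3]  r_C3² + 5r_C3 − 759/4 = 0  ⇒  r_C3 = 23/2 (r>0 drops 1)
2. [ext C3·C4]  r_C3² + 36r_C3 − 2185/4 = 0  ⇒  r_C3 = 23/2 (r>0 drops 1)

23/2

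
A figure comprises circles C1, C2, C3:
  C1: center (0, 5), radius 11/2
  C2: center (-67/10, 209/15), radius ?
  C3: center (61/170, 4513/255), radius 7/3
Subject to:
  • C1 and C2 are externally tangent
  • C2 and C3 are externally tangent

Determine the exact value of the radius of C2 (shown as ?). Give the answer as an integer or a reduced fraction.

17/3

1. [ext C1·C2]  r_C2² + 11r_C2 − 850/9 = 0  ⇒  r_C2 = 17/3 (r>0 drops 1)
2. [ext C2·C3]  r_C2² + (14/3)r_C2 − 527/9 = 0  ⇒  r_C2 = 17/3 (r>0 drops 1)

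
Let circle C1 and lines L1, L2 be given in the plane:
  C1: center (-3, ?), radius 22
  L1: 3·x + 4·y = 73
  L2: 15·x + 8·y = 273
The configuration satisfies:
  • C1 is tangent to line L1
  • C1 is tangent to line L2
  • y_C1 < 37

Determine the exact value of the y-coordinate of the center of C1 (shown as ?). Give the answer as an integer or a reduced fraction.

-7

1. [C1‖L1]  y_C1² − 41y_C1 − 336 = 0  ⇒  y_C1 = -7 or 48
2. [C1‖L2]  y_C1² − (159/2)y_C1 − 1211/2 = 0  ⇒  y_C1 = -7 or 173/2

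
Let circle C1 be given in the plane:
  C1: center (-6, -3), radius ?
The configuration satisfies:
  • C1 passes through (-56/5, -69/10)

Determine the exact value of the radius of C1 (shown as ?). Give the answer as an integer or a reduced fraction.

1. [C1∋P]  r_C1² − 169/4 = 0  ⇒  r_C1 = 13/2 (r>0 drops 1)

13/2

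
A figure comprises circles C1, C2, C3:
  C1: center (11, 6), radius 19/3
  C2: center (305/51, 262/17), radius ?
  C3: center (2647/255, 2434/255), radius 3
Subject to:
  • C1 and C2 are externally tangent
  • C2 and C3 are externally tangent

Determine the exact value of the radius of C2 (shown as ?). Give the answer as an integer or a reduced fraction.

13/3

1. [ext C1·C2]  r_C2² + (38/3)r_C2 − 221/3 = 0  ⇒  r_C2 = 13/3 (r>0 drops 1)
2. [ext C2·C3]  r_C2² + 6r_C2 − 403/9 = 0  ⇒  r_C2 = 13/3 (r>0 drops 1)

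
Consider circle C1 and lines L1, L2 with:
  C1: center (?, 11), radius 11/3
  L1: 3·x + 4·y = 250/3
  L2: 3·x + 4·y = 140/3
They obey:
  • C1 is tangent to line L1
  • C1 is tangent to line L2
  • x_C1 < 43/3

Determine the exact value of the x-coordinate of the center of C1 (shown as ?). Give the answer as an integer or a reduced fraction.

7

1. [C1‖L1]  x_C1² − (236/9)x_C1 + 1211/9 = 0  ⇒  x_C1 = 7 or 173/9
2. [C1‖L2]  x_C1² − (16/9)x_C1 − 329/9 = 0  ⇒  x_C1 = -47/9 or 7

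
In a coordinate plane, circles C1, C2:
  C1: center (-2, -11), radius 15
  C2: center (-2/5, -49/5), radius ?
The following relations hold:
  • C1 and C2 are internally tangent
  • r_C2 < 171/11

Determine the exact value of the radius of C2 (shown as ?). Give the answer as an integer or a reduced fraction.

1. [int C1,C2]  r_C2² − 30r_C2 + 221 = 0  ⇒  r_C2 = 13 or 17
2. given r_C2 < 171/11: keep 13

13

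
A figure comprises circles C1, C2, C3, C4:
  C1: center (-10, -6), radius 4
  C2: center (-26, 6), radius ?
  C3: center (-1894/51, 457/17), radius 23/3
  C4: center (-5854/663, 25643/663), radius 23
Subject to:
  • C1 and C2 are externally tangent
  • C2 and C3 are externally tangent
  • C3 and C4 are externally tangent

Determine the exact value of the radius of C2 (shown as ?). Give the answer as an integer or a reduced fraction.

16

1. [ext C1·C2]  r_C2² + 8r_C2 − 384 = 0  ⇒  r_C2 = 16 (r>0 drops 1)
2. [ext C2·C3]  r_C2² + (46/3)r_C2 − 1504/3 = 0  ⇒  r_C2 = 16 (r>0 drops 1)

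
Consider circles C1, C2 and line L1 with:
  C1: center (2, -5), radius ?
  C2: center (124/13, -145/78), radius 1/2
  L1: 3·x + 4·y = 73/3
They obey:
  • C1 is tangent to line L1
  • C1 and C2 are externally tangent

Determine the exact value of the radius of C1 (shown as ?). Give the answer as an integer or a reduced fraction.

1. [C1‖L1]  r_C1² − 529/9 = 0  ⇒  r_C1 = 23/3 (r>0 drops 1)
2. [ext C1·C2]  r_C1² + 1r_C1 − 598/9 = 0  ⇒  r_C1 = 23/3 (r>0 drops 1)

23/3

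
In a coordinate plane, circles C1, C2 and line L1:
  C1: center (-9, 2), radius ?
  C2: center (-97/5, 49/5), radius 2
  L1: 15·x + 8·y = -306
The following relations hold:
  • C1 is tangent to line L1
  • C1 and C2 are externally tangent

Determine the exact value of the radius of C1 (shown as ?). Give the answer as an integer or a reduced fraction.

11

1. [C1‖L1]  r_C1² − 121 = 0  ⇒  r_C1 = 11 (r>0 drops 1)
2. [ext C1·C2]  r_C1² + 4r_C1 − 165 = 0  ⇒  r_C1 = 11 (r>0 drops 1)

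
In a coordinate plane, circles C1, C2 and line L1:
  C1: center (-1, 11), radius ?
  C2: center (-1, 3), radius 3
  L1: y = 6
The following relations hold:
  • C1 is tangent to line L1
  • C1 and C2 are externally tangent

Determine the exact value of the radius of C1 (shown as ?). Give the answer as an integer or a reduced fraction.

5

1. [C1‖L1]  r_C1² − 25 = 0  ⇒  r_C1 = 5 (r>0 drops 1)
2. [ext C1·C2]  r_C1² + 6r_C1 − 55 = 0  ⇒  r_C1 = 5 (r>0 drops 1)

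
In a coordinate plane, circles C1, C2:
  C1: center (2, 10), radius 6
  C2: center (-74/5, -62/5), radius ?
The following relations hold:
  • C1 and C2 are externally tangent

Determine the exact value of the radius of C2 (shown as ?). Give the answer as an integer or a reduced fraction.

1. [ext C1·C2]  r_C2² + 12r_C2 − 748 = 0  ⇒  r_C2 = 22 (r>0 drops 1)

22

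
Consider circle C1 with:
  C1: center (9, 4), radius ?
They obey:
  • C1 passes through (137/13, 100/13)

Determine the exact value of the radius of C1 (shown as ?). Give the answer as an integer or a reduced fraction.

4

1. [C1∋P]  r_C1² − 16 = 0  ⇒  r_C1 = 4 (r>0 drops 1)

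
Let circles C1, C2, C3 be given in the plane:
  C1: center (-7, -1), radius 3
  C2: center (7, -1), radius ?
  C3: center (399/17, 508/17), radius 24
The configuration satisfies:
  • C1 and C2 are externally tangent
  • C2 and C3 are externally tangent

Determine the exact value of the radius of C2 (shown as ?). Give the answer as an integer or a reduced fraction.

11

1. [ext C1·C2]  r_C2² + 6r_C2 − 187 = 0  ⇒  r_C2 = 11 (r>0 drops 1)
2. [ext C2·C3]  r_C2² + 48r_C2 − 649 = 0  ⇒  r_C2 = 11 (r>0 drops 1)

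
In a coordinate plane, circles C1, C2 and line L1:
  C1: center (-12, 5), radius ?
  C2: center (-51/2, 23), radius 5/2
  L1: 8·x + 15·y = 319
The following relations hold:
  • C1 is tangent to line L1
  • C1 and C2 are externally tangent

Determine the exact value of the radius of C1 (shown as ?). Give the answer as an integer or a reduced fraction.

1. [C1‖L1]  r_C1² − 400 = 0  ⇒  r_C1 = 20 (r>0 drops 1)
2. [ext C1·C2]  r_C1² + 5r_C1 − 500 = 0  ⇒  r_C1 = 20 (r>0 drops 1)

20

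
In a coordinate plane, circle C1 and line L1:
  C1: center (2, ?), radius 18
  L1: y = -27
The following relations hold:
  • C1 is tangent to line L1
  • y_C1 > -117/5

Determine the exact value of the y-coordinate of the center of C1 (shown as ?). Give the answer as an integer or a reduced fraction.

1. [C1‖L1]  y_C1² + 54y_C1 + 405 = 0  ⇒  y_C1 = -45 or -9
2. given y_C1 > -117/5: keep -9

-9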